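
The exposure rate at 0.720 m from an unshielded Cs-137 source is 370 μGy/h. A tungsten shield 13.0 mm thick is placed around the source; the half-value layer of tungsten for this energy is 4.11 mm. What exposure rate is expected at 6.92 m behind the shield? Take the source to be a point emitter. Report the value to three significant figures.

Distance alone: (0.720/6.92)² = 0.01083, so 370 × 0.01083 = 4.007 μGy/h.
Shield: 13.0/4.11 = 3.163 half-value layers → attenuation 2^(−3.163) = 0.1116.
Combined: 4.007 × 0.1116 = 0.4472 μGy/h.

0.447 μGy/h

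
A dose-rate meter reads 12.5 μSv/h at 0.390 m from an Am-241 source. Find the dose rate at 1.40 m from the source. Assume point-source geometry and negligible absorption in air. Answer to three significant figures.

By the inverse-square law, the rate at 1.40 m is
(0.390/1.40)² = 0.07760, so 12.5 × 0.07760 = 0.9700 μSv/h.

0.970 μSv/h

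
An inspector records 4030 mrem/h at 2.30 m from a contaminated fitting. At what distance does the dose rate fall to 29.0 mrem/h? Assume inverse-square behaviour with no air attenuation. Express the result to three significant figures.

27.1 m

Using I₁d₁² = I₂d₂², d₂ = d₁·√(I₁/I₂).
I₁/I₂ = 4030/29.0 = 139.0, so d₂ = 2.30 × √139.0 = 27.12 m.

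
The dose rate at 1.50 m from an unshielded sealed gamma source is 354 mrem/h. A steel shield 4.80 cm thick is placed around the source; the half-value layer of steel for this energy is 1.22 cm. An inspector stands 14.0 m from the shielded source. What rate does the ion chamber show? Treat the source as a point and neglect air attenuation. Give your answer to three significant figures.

0.266 mrem/h

Distance alone: 354 × (1.50/14.0)² = 354 × 0.01148 = 4.064 mrem/h.
Shield: 4.80/1.22 = 3.934 half-value layers → attenuation 2^(−3.934) = 0.06543.
Combined: 4.064 × 0.06543 = 0.2659 mrem/h.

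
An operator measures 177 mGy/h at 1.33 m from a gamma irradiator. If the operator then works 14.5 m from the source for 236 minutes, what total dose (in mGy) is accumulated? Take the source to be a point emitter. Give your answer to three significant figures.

5.86 mGy

Since intensity falls as 1/r², rate at 14.5 m:
177 × (1.33/14.5)² = 177 × 0.008413 = 1.489 mGy/h.
Dose = rate × time = 1.489 mGy/h × 3.933 h = 5.856 mGy.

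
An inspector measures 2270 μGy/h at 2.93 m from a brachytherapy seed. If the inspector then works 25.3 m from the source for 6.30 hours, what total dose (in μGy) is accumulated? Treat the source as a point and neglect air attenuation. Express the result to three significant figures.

192 μGy

By the inverse-square law, rate at 25.3 m:
2270 × (2.93/25.3)² = 2270 × 0.01341 = 30.44 μGy/h.
Dose = rate × time = 30.44 μGy/h × 6.300 h = 191.8 μGy.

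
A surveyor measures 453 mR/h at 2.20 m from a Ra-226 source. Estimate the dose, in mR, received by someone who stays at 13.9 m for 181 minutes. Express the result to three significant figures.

34.2 mR

Applying the 1/r² law, rate at 13.9 m:
(2.20/13.9)² = 0.02505, so 453 × 0.02505 = 11.35 mR/h.
Dose = rate × time = 11.35 mR/h × 3.017 h = 34.24 mR.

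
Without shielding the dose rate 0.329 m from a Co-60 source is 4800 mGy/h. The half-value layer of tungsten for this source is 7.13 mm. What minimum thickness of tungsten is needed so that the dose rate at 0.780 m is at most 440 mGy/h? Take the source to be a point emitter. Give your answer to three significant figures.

At 0.780 m, distance alone gives (0.329/0.780)² = 0.1779, so 4800 × 0.1779 = 853.9 mGy/h.
Further attenuation needed: 853.9/440 = 1.941.
n = log₂(1.941) = 0.9568 half-value layers.
Thickness = 0.9568 × 7.13 mm = 6.822 mm.

6.82 mm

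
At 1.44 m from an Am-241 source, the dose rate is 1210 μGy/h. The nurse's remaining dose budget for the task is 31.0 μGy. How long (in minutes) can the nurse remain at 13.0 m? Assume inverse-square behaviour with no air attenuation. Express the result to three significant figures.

125 min

Applying the 1/r² law, rate at 13.0 m:
1210 × (1.44/13.0)² = 1210 × 0.01227 = 14.85 μGy/h.
Stay time = 31.0 μGy ÷ 14.85 μGy/h = 2.088 h = 125.3 min.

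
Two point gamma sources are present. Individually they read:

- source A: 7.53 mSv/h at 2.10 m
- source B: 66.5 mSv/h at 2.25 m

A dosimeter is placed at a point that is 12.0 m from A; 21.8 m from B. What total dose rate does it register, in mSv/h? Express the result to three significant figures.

Each source contributes Iᵢ·(dᵢ/rᵢ)²; contributions add.
A: 7.53 × (2.10/12.0)² = 0.2306 mSv/h
B: 66.5 × (2.25/21.8)² = 0.7084 mSv/h
Total = 0.2306 + 0.7084 = 0.9390 mSv/h.

0.939 mSv/h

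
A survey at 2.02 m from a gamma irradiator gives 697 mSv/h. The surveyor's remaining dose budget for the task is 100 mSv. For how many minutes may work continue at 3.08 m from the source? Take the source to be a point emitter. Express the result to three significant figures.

Since intensity falls as 1/r², rate at 3.08 m:
697 × (2.02/3.08)² = 697 × 0.4301 = 299.8 mSv/h.
Stay time = 100 mSv ÷ 299.8 mSv/h = 0.3336 h = 20.02 min.

20.0 min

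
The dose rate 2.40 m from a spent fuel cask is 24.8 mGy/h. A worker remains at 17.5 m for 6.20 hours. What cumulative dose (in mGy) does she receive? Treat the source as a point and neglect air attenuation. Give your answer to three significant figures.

2.89 mGy

Using I₁d₁² = I₂d₂², rate at 17.5 m:
24.8 × (2.40/17.5)² = 24.8 × 0.01881 = 0.4665 mGy/h.
Dose = rate × time = 0.4665 mGy/h × 6.200 h = 2.892 mGy.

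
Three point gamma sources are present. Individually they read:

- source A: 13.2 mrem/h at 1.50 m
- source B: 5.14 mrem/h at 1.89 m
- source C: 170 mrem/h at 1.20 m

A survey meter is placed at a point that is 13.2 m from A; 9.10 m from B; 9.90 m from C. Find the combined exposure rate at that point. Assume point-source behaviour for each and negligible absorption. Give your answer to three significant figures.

Each source contributes Iᵢ·(dᵢ/rᵢ)²; contributions add.
A: 13.2 × (1.50/13.2)² = 0.1705 mrem/h
B: 5.14 × (1.89/9.10)² = 0.2217 mrem/h
C: 170 × (1.20/9.90)² = 2.498 mrem/h
Total = 0.1705 + 0.2217 + 2.498 = 2.890 mrem/h.

2.89 mrem/h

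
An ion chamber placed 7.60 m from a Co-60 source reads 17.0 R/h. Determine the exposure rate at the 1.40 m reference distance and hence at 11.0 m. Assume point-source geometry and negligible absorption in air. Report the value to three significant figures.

501 R/h; 8.12 R/h

Since intensity falls as 1/r²,
At 1.40 m: (7.60/1.40)² = 29.47, so 17.0 × 29.47 = 501.0 R/h
At 11.0 m: (1.40/11.0)² = 0.01620, so 501.0 × 0.01620 = 8.116 R/h.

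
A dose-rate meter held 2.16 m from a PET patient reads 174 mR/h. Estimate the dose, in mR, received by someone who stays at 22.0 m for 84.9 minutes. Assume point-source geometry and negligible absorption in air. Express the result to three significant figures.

2.37 mR

Applying the 1/r² law, rate at 22.0 m:
(2.16/22.0)² = 0.009640, so 174 × 0.009640 = 1.677 mR/h.
Dose = rate × time = 1.677 mR/h × 1.415 h = 2.373 mR.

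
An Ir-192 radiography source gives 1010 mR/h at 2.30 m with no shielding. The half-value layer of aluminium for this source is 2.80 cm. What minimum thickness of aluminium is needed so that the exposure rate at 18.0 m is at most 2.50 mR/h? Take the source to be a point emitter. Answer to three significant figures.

7.62 cm

At 18.0 m, distance alone gives 1010 × (2.30/18.0)² = 1010 × 0.01633 = 16.49 mR/h.
Further attenuation needed: 16.49/2.50 = 6.596.
n = log₂(6.596) = 2.722 half-value layers.
Thickness = 2.722 × 2.80 cm = 7.622 cm.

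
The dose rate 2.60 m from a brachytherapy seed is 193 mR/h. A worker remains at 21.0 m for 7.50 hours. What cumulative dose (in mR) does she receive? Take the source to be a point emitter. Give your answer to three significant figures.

22.2 mR

Since intensity falls as 1/r², rate at 21.0 m:
(2.60/21.0)² = 0.01533, so 193 × 0.01533 = 2.959 mR/h.
Dose = rate × time = 2.959 mR/h × 7.500 h = 22.19 mR.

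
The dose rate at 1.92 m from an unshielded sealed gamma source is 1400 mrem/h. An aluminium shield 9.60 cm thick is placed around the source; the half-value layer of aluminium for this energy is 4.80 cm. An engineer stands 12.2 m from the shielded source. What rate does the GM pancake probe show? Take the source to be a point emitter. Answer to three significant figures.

Distance alone: (1.92/12.2)² = 0.02477, so 1400 × 0.02477 = 34.68 mrem/h.
Shield: 9.60/4.80 = 2.000 half-value layers → attenuation 2^(−2.000) = 0.2500.
Combined: 34.68 × 0.2500 = 8.670 mrem/h.

8.67 mrem/h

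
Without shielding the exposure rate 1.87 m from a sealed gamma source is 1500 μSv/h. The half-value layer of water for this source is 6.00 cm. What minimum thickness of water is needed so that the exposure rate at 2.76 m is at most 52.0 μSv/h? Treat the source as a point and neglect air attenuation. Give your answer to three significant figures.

At 2.76 m, distance alone gives 1500 × (1.87/2.76)² = 1500 × 0.4591 = 688.6 μSv/h.
Further attenuation needed: 688.6/52.0 = 13.24.
n = log₂(13.24) = 3.727 half-value layers.
Thickness = 3.727 × 6.00 cm = 22.36 cm.

22.4 cm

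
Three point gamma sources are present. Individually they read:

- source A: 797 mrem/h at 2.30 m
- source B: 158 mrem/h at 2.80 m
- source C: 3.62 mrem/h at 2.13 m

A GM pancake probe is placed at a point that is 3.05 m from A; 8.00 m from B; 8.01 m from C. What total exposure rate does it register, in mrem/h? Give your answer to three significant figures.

Each source contributes Iᵢ·(dᵢ/rᵢ)²; contributions add.
A: 797 × (2.30/3.05)² = 453.2 mrem/h
B: 158 × (2.80/8.00)² = 19.35 mrem/h
C: 3.62 × (2.13/8.01)² = 0.2560 mrem/h
Total = 453.2 + 19.35 + 0.2560 = 472.8 mrem/h.

473 mrem/h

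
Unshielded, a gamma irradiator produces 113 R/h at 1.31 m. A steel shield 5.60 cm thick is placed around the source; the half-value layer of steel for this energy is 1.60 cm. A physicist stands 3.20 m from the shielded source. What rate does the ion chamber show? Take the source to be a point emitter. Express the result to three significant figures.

Distance alone: (1.31/3.20)² = 0.1676, so 113 × 0.1676 = 18.94 R/h.
Shield: 5.60/1.60 = 3.500 half-value layers → attenuation 2^(−3.500) = 0.08839.
Combined: 18.94 × 0.08839 = 1.674 R/h.

1.67 R/h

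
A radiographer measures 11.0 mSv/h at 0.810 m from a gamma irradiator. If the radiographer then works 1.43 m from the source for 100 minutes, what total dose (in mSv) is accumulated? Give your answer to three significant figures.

Intensity scales as (d₁/d₂)², so rate at 1.43 m:
(0.810/1.43)² = 0.3208, so 11.0 × 0.3208 = 3.529 mSv/h.
Dose = rate × time = 3.529 mSv/h × 1.667 h = 5.883 mSv.

5.88 mSv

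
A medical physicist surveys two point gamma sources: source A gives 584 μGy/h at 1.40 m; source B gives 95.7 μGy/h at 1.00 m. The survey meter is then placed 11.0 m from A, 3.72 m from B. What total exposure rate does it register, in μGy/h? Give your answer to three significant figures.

Each source contributes Iᵢ·(dᵢ/rᵢ)²; contributions add.
A: 584 × (1.40/11.0)² = 9.460 μGy/h
B: 95.7 × (1.00/3.72)² = 6.916 μGy/h
Total = 9.460 + 6.916 = 16.38 μGy/h.

16.4 μGy/h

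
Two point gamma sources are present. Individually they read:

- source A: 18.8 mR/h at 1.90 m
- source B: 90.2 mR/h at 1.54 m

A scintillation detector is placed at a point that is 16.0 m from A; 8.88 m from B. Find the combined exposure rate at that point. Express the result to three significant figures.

2.98 mR/h

Each source contributes Iᵢ·(dᵢ/rᵢ)²; contributions add.
A: 18.8 × (1.90/16.0)² = 0.2651 mR/h
B: 90.2 × (1.54/8.88)² = 2.713 mR/h
Total = 0.2651 + 2.713 = 2.978 mR/h.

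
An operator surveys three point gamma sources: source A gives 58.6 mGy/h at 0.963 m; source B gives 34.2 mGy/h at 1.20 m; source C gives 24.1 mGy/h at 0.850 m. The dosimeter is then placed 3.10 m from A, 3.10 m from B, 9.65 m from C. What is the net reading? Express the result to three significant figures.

Each source contributes Iᵢ·(dᵢ/rᵢ)²; contributions add.
A: 58.6 × (0.963/3.10)² = 5.655 mGy/h
B: 34.2 × (1.20/3.10)² = 5.125 mGy/h
C: 24.1 × (0.850/9.65)² = 0.1870 mGy/h
Total = 5.655 + 5.125 + 0.1870 = 10.97 mGy/h.

11.0 mGy/h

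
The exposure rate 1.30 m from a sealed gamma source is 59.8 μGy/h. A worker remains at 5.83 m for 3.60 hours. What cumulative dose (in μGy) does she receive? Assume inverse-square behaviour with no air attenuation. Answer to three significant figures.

10.7 μGy

Using I₁d₁² = I₂d₂², rate at 5.83 m:
59.8 × (1.30/5.83)² = 59.8 × 0.04972 = 2.973 μGy/h.
Dose = rate × time = 2.973 μGy/h × 3.600 h = 10.70 μGy.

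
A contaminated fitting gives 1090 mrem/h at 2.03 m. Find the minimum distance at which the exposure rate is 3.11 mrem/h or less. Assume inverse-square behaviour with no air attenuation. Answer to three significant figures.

38.0 m

By the inverse-square law, d₂ = d₁·√(I₁/I₂).
I₁/I₂ = 1090/3.11 = 350.5, so d₂ = 2.03 × √350.5 = 38.00 m.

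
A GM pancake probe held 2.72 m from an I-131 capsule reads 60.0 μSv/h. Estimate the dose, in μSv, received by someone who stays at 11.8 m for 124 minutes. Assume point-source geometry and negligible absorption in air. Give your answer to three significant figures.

6.59 μSv

Since intensity falls as 1/r², rate at 11.8 m:
(2.72/11.8)² = 0.05313, so 60.0 × 0.05313 = 3.188 μSv/h.
Dose = rate × time = 3.188 μSv/h × 2.067 h = 6.590 μSv.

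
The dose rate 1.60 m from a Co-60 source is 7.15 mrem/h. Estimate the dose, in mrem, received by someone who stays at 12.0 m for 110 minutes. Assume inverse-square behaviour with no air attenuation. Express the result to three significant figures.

Intensity scales as (d₁/d₂)², so rate at 12.0 m:
(1.60/12.0)² = 0.01778, so 7.15 × 0.01778 = 0.1271 mrem/h.
Dose = rate × time = 0.1271 mrem/h × 1.833 h = 0.2330 mrem.

0.233 mrem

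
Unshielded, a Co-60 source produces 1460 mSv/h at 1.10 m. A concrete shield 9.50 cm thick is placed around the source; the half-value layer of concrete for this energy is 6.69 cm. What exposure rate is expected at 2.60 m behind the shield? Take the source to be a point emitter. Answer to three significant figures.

Distance alone: (1.10/2.60)² = 0.1790, so 1460 × 0.1790 = 261.3 mSv/h.
Shield: 9.50/6.69 = 1.420 half-value layers → attenuation 2^(−1.420) = 0.3737.
Combined: 261.3 × 0.3737 = 97.65 mSv/h.

97.7 mSv/h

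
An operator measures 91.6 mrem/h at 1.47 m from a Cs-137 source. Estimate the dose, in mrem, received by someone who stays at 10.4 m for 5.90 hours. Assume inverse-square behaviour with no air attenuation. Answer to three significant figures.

10.8 mrem

Since intensity falls as 1/r², rate at 10.4 m:
91.6 × (1.47/10.4)² = 91.6 × 0.01998 = 1.830 mrem/h.
Dose = rate × time = 1.830 mrem/h × 5.900 h = 10.80 mrem.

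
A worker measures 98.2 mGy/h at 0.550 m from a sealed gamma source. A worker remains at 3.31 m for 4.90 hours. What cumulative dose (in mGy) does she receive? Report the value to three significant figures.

Intensity scales as (d₁/d₂)², so rate at 3.31 m:
98.2 × (0.550/3.31)² = 98.2 × 0.02761 = 2.711 mGy/h.
Dose = rate × time = 2.711 mGy/h × 4.900 h = 13.28 mGy.

13.3 mGy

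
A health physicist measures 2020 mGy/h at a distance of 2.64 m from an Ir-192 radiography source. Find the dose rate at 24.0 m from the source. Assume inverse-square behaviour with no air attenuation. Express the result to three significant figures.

24.4 mGy/h

Intensity scales as (d₁/d₂)², so the rate at 24.0 m is
2020 × (2.64/24.0)² = 2020 × 0.01210 = 24.44 mGy/h.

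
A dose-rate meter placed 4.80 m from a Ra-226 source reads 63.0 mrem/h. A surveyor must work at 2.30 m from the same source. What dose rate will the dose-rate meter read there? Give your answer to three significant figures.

Intensity scales as (d₁/d₂)², so scaling from 4.80 m to 2.30 m:
(4.80/2.30)² = 4.355, so 63.0 × 4.355 = 274.4 mrem/h.

274 mrem/h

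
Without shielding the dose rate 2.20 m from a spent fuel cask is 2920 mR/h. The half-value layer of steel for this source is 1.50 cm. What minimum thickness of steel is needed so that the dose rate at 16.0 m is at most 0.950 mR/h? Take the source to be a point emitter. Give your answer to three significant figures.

At 16.0 m, distance alone gives 2920 × (2.20/16.0)² = 2920 × 0.01891 = 55.22 mR/h.
Further attenuation needed: 55.22/0.950 = 58.13.
n = log₂(58.13) = 5.861 half-value layers.
Thickness = 5.861 × 1.50 cm = 8.791 cm.

8.79 cm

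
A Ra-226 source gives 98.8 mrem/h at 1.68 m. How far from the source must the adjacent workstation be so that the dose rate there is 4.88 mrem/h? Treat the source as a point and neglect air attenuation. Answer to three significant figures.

Using I₁d₁² = I₂d₂², d₂ = d₁·√(I₁/I₂).
I₁/I₂ = 98.8/4.88 = 20.25, so d₂ = 1.68 × √20.25 = 7.560 m.

7.56 m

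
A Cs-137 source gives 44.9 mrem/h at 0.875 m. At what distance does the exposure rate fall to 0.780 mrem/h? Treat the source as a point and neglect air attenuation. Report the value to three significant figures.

6.64 m

Intensity scales as (d₁/d₂)², so d₂ = d₁·√(I₁/I₂).
I₁/I₂ = 44.9/0.780 = 57.56, so d₂ = 0.875 × √57.56 = 6.638 m.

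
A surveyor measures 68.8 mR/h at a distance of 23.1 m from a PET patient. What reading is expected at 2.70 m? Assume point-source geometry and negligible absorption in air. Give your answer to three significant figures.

5040 mR/h

Intensity scales as (d₁/d₂)², so the rate at 2.70 m is
68.8 × (23.1/2.70)² = 68.8 × 73.20 = 5036 mR/h.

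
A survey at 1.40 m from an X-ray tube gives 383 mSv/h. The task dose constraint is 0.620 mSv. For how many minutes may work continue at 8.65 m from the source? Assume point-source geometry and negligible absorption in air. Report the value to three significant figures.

3.71 min

Applying the 1/r² law, rate at 8.65 m:
(1.40/8.65)² = 0.02620, so 383 × 0.02620 = 10.03 mSv/h.
Stay time = 0.620 mSv ÷ 10.03 mSv/h = 0.06181 h = 3.709 min.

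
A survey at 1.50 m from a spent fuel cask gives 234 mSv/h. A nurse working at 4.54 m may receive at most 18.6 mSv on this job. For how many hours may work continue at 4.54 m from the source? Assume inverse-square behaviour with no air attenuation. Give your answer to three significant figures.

Intensity scales as (d₁/d₂)², so rate at 4.54 m:
234 × (1.50/4.54)² = 234 × 0.1092 = 25.55 mSv/h.
Stay time = 18.6 mSv ÷ 25.55 mSv/h = 0.7280 h.

0.728 h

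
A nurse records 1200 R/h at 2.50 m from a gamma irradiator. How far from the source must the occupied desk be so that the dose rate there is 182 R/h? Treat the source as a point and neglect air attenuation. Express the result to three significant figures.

6.42 m

Applying the 1/r² law, d₂ = d₁·√(I₁/I₂).
I₁/I₂ = 1200/182 = 6.593, so d₂ = 2.50 × √6.593 = 6.419 m.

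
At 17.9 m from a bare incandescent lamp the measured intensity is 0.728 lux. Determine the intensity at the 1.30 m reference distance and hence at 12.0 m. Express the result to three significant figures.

Since intensity falls as 1/r²,
At 1.30 m: 0.728 × (17.9/1.30)² = 0.728 × 189.6 = 138.0 lux
At 12.0 m: (1.30/12.0)² = 0.01174, so 138.0 × 0.01174 = 1.620 lux.

138 lux; 1.62 lux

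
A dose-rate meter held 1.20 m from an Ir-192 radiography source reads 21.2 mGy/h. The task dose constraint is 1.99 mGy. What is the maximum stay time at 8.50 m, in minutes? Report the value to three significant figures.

283 min

By the inverse-square law, rate at 8.50 m:
21.2 × (1.20/8.50)² = 21.2 × 0.01993 = 0.4225 mGy/h.
Stay time = 1.99 mGy ÷ 0.4225 mGy/h = 4.710 h = 282.6 min.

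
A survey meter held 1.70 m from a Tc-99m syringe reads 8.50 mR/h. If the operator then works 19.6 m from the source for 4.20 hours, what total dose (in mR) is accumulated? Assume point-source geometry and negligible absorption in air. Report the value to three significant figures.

Applying the 1/r² law, rate at 19.6 m:
8.50 × (1.70/19.6)² = 8.50 × 0.007523 = 0.06395 mR/h.
Dose = rate × time = 0.06395 mR/h × 4.200 h = 0.2686 mR.

0.269 mR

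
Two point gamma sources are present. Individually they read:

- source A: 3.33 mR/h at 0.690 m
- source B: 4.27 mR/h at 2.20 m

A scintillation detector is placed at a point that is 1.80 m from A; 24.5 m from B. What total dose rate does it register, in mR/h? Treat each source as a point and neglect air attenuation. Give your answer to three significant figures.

0.524 mR/h

By superposition, sum each source's inverse-square contribution:
A: 3.33 × (0.690/1.80)² = 0.4893 mR/h
B: 4.27 × (2.20/24.5)² = 0.03443 mR/h
Total = 0.4893 + 0.03443 = 0.5237 mR/h.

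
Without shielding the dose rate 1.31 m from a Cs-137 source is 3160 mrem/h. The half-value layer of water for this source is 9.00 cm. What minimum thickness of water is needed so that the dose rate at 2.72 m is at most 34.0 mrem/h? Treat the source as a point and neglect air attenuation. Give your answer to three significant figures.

39.9 cm

At 2.72 m, distance alone gives (1.31/2.72)² = 0.2320, so 3160 × 0.2320 = 733.1 mrem/h.
Further attenuation needed: 733.1/34.0 = 21.56.
n = log₂(21.56) = 4.430 half-value layers.
Thickness = 4.430 × 9.00 cm = 39.87 cm.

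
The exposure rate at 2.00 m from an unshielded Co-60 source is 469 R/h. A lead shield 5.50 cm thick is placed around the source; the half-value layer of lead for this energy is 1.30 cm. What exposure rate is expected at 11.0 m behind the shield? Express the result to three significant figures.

0.826 R/h

Distance alone: (2.00/11.0)² = 0.03306, so 469 × 0.03306 = 15.51 R/h.
Shield: 5.50/1.30 = 4.231 half-value layers → attenuation 2^(−4.231) = 0.05325.
Combined: 15.51 × 0.05325 = 0.8259 R/h.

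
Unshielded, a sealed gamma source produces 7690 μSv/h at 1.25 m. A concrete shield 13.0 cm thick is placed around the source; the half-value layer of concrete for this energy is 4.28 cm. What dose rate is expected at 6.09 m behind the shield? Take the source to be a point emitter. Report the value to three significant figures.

Distance alone: 7690 × (1.25/6.09)² = 7690 × 0.04213 = 324.0 μSv/h.
Shield: 13.0/4.28 = 3.037 half-value layers → attenuation 2^(−3.037) = 0.1218.
Combined: 324.0 × 0.1218 = 39.46 μSv/h.

39.5 μSv/h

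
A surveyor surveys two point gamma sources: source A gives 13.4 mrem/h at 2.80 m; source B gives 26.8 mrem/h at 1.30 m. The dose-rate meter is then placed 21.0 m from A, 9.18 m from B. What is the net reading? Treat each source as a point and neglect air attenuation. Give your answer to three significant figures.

Each source contributes Iᵢ·(dᵢ/rᵢ)²; contributions add.
A: 13.4 × (2.80/21.0)² = 0.2382 mrem/h
B: 26.8 × (1.30/9.18)² = 0.5374 mrem/h
Total = 0.2382 + 0.5374 = 0.7756 mrem/h.

0.776 mrem/h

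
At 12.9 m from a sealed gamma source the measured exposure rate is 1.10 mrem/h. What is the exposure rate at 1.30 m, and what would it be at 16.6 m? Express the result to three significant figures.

108 mrem/h; 0.664 mrem/h

Intensity scales as (d₁/d₂)², so
At 1.30 m: (12.9/1.30)² = 98.47, so 1.10 × 98.47 = 108.3 mrem/h
At 16.6 m: 108.3 × (1.30/16.6)² = 108.3 × 0.006133 = 0.6642 mrem/h.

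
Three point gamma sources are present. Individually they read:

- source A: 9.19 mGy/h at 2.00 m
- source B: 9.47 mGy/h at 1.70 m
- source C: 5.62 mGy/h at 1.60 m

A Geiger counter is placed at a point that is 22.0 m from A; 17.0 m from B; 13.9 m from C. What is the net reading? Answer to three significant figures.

0.245 mGy/h

By superposition, sum each source's inverse-square contribution:
A: 9.19 × (2.00/22.0)² = 0.07595 mGy/h
B: 9.47 × (1.70/17.0)² = 0.09470 mGy/h
C: 5.62 × (1.60/13.9)² = 0.07446 mGy/h
Total = 0.07595 + 0.09470 + 0.07446 = 0.2451 mGy/h.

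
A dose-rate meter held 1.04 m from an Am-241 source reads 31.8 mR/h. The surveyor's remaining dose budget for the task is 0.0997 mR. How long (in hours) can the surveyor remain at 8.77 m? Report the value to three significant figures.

0.223 h

By the inverse-square law, rate at 8.77 m:
(1.04/8.77)² = 0.01406, so 31.8 × 0.01406 = 0.4471 mR/h.
Stay time = 0.0997 mR ÷ 0.4471 mR/h = 0.2230 h.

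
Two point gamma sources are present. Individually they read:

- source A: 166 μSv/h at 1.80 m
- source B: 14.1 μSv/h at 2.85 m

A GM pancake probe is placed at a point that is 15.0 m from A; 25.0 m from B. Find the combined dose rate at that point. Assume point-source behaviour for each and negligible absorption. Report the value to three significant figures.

2.57 μSv/h

By superposition, sum each source's inverse-square contribution:
A: 166 × (1.80/15.0)² = 2.390 μSv/h
B: 14.1 × (2.85/25.0)² = 0.1832 μSv/h
Total = 2.390 + 0.1832 = 2.573 μSv/h.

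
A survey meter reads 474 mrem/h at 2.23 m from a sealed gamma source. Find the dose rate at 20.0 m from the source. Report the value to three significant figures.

Using I₁d₁² = I₂d₂², the rate at 20.0 m is
(2.23/20.0)² = 0.01243, so 474 × 0.01243 = 5.892 mrem/h.

5.89 mrem/h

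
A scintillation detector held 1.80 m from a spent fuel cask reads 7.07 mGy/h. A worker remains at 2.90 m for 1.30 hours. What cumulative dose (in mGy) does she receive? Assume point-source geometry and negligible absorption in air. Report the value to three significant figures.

By the inverse-square law, rate at 2.90 m:
(1.80/2.90)² = 0.3853, so 7.07 × 0.3853 = 2.724 mGy/h.
Dose = rate × time = 2.724 mGy/h × 1.300 h = 3.541 mGy.

3.54 mGy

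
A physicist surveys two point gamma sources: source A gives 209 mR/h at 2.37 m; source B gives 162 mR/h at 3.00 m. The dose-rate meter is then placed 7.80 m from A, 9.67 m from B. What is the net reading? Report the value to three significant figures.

34.9 mR/h

By superposition, sum each source's inverse-square contribution:
A: 209 × (2.37/7.80)² = 19.30 mR/h
B: 162 × (3.00/9.67)² = 15.59 mR/h
Total = 19.30 + 15.59 = 34.89 mR/h.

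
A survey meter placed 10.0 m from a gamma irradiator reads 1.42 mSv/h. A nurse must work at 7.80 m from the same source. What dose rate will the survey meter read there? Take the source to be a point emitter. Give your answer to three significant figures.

Since intensity falls as 1/r², scaling from 10.0 m to 7.80 m:
(10.0/7.80)² = 1.644, so 1.42 × 1.644 = 2.334 mSv/h.

2.33 mSv/h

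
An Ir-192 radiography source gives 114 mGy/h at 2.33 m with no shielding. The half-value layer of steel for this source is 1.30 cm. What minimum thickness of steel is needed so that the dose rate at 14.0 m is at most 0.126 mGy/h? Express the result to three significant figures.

At 14.0 m, distance alone gives (2.33/14.0)² = 0.02770, so 114 × 0.02770 = 3.158 mGy/h.
Further attenuation needed: 3.158/0.126 = 25.06.
n = log₂(25.06) = 4.647 half-value layers.
Thickness = 4.647 × 1.30 cm = 6.041 cm.

6.04 cm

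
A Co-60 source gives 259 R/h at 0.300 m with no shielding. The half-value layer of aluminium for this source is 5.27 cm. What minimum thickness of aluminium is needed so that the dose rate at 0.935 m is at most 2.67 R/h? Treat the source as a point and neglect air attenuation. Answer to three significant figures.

17.5 cm

At 0.935 m, distance alone gives (0.300/0.935)² = 0.1029, so 259 × 0.1029 = 26.65 R/h.
Further attenuation needed: 26.65/2.67 = 9.981.
n = log₂(9.981) = 3.319 half-value layers.
Thickness = 3.319 × 5.27 cm = 17.49 cm.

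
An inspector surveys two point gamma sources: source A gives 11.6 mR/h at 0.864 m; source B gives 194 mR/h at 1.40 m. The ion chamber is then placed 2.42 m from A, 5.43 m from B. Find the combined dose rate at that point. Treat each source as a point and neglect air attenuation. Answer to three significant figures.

14.4 mR/h

Each source contributes Iᵢ·(dᵢ/rᵢ)²; contributions add.
A: 11.6 × (0.864/2.42)² = 1.479 mR/h
B: 194 × (1.40/5.43)² = 12.90 mR/h
Total = 1.479 + 12.90 = 14.38 mR/h.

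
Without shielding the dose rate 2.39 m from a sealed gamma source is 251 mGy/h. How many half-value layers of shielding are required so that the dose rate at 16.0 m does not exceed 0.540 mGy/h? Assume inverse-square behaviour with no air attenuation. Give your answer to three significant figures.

At 16.0 m, distance alone gives 251 × (2.39/16.0)² = 251 × 0.02231 = 5.600 mGy/h.
Further attenuation needed: 5.600/0.540 = 10.37.
n = log₂(10.37) = 3.374 half-value layers.

3.37 half-value layers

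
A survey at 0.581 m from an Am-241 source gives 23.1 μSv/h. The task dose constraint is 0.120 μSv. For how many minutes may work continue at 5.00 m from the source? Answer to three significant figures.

By the inverse-square law, rate at 5.00 m:
(0.581/5.00)² = 0.01350, so 23.1 × 0.01350 = 0.3119 μSv/h.
Stay time = 0.120 μSv ÷ 0.3119 μSv/h = 0.3847 h = 23.08 min.

23.1 min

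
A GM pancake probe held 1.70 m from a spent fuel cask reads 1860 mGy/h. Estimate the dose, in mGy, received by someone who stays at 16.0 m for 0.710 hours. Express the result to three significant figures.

By the inverse-square law, rate at 16.0 m:
(1.70/16.0)² = 0.01129, so 1860 × 0.01129 = 21.00 mGy/h.
Dose = rate × time = 21.00 mGy/h × 0.7100 h = 14.91 mGy.

14.9 mGy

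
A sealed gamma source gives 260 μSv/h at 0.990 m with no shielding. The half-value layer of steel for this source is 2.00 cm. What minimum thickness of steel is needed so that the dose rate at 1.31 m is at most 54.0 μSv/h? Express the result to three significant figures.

At 1.31 m, distance alone gives (0.990/1.31)² = 0.5711, so 260 × 0.5711 = 148.5 μSv/h.
Further attenuation needed: 148.5/54.0 = 2.750.
n = log₂(2.750) = 1.459 half-value layers.
Thickness = 1.459 × 2.00 cm = 2.918 cm.

2.92 cm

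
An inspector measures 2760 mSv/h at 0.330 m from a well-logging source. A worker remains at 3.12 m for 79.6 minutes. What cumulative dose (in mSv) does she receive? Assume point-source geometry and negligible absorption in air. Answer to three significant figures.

41.0 mSv

Using I₁d₁² = I₂d₂², rate at 3.12 m:
2760 × (0.330/3.12)² = 2760 × 0.01119 = 30.88 mSv/h.
Dose = rate × time = 30.88 mSv/h × 1.327 h = 40.98 mSv.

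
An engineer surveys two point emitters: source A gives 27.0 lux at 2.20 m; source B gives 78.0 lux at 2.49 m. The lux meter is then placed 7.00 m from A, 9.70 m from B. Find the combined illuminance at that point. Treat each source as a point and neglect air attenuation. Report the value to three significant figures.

Each source contributes Iᵢ·(dᵢ/rᵢ)²; contributions add.
A: 27.0 × (2.20/7.00)² = 2.667 lux
B: 78.0 × (2.49/9.70)² = 5.140 lux
Total = 2.667 + 5.140 = 7.807 lux.

7.81 lux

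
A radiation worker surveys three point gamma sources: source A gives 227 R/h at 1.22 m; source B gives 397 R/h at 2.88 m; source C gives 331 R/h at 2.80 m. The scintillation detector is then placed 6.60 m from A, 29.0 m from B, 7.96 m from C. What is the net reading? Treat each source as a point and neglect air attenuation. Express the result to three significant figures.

52.6 R/h

By superposition, sum each source's inverse-square contribution:
A: 227 × (1.22/6.60)² = 7.756 R/h
B: 397 × (2.88/29.0)² = 3.915 R/h
C: 331 × (2.80/7.96)² = 40.96 R/h
Total = 7.756 + 3.915 + 40.96 = 52.63 R/h.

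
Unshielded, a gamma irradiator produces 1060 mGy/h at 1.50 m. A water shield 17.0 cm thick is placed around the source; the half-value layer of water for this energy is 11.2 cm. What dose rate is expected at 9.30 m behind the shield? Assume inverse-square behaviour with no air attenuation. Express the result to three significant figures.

9.63 mGy/h

Distance alone: (1.50/9.30)² = 0.02601, so 1060 × 0.02601 = 27.57 mGy/h.
Shield: 17.0/11.2 = 1.518 half-value layers → attenuation 2^(−1.518) = 0.3492.
Combined: 27.57 × 0.3492 = 9.627 mGy/h.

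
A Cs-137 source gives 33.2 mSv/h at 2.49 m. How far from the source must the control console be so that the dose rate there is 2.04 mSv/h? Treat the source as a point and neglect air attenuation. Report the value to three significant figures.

10.0 m

Using I₁d₁² = I₂d₂², d₂ = d₁·√(I₁/I₂).
I₁/I₂ = 33.2/2.04 = 16.27, so d₂ = 2.49 × √16.27 = 10.04 m.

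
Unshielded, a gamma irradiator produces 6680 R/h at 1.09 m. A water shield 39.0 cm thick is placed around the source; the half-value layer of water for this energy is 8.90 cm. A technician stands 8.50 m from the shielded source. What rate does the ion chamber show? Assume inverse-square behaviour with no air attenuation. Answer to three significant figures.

5.27 R/h

Distance alone: 6680 × (1.09/8.50)² = 6680 × 0.01644 = 109.8 R/h.
Shield: 39.0/8.90 = 4.382 half-value layers → attenuation 2^(−4.382) = 0.04796.
Combined: 109.8 × 0.04796 = 5.266 R/h.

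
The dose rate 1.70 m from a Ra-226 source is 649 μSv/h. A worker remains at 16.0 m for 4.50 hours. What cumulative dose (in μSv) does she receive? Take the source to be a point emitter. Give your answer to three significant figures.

33.0 μSv

Since intensity falls as 1/r², rate at 16.0 m:
649 × (1.70/16.0)² = 649 × 0.01129 = 7.327 μSv/h.
Dose = rate × time = 7.327 μSv/h × 4.500 h = 32.97 μSv.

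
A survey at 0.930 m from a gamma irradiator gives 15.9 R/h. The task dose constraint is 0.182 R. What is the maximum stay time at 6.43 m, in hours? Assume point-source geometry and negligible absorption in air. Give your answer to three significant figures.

0.547 h

By the inverse-square law, rate at 6.43 m:
(0.930/6.43)² = 0.02092, so 15.9 × 0.02092 = 0.3326 R/h.
Stay time = 0.182 R ÷ 0.3326 R/h = 0.5472 h.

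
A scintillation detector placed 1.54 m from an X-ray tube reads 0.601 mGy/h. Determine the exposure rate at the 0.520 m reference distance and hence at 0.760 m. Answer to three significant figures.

5.27 mGy/h; 2.47 mGy/h

Intensity scales as (d₁/d₂)², so
At 0.520 m: 0.601 × (1.54/0.520)² = 0.601 × 8.771 = 5.271 mGy/h
At 0.760 m: 5.271 × (0.520/0.760)² = 5.271 × 0.4681 = 2.467 mGy/h.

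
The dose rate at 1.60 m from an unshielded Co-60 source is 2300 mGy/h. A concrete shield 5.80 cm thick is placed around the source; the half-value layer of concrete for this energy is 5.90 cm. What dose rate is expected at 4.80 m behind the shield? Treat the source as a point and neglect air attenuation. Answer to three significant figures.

Distance alone: (1.60/4.80)² = 0.1111, so 2300 × 0.1111 = 255.5 mGy/h.
Shield: 5.80/5.90 = 0.9831 half-value layers → attenuation 2^(−0.9831) = 0.5059.
Combined: 255.5 × 0.5059 = 129.3 mGy/h.

129 mGy/h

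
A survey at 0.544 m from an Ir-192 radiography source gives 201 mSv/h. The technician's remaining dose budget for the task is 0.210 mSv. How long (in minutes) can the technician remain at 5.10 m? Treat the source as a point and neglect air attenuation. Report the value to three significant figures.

5.51 min

By the inverse-square law, rate at 5.10 m:
(0.544/5.10)² = 0.01138, so 201 × 0.01138 = 2.287 mSv/h.
Stay time = 0.210 mSv ÷ 2.287 mSv/h = 0.09182 h = 5.509 min.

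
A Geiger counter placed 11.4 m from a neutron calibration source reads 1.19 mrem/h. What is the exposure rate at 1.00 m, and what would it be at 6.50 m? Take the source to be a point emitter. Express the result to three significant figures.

155 mrem/h; 3.66 mrem/h

By the inverse-square law,
At 1.00 m: (11.4/1.00)² = 130.0, so 1.19 × 130.0 = 154.7 mrem/h
At 6.50 m: 154.7 × (1.00/6.50)² = 154.7 × 0.02367 = 3.662 mrem/h.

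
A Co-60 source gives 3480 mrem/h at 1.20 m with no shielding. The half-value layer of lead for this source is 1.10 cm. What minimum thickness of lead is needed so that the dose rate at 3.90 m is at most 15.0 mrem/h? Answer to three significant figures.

4.90 cm

At 3.90 m, distance alone gives 3480 × (1.20/3.90)² = 3480 × 0.09467 = 329.5 mrem/h.
Further attenuation needed: 329.5/15.0 = 21.97.
n = log₂(21.97) = 4.457 half-value layers.
Thickness = 4.457 × 1.10 cm = 4.903 cm.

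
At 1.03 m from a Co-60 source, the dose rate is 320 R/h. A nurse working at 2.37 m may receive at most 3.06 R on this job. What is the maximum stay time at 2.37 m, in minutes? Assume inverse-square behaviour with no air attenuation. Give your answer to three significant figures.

3.04 min

Applying the 1/r² law, rate at 2.37 m:
320 × (1.03/2.37)² = 320 × 0.1889 = 60.45 R/h.
Stay time = 3.06 R ÷ 60.45 R/h = 0.05062 h = 3.037 min.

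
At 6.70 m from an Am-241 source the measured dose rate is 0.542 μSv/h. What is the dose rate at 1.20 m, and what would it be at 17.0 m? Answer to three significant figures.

16.9 μSv/h; 0.0842 μSv/h

Intensity scales as (d₁/d₂)², so
At 1.20 m: (6.70/1.20)² = 31.17, so 0.542 × 31.17 = 16.89 μSv/h
At 17.0 m: (1.20/17.0)² = 0.004983, so 16.89 × 0.004983 = 0.08416 μSv/h.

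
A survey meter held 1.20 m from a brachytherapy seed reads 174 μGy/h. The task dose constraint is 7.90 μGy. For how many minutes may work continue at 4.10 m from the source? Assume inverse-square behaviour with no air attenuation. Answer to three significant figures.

Since intensity falls as 1/r², rate at 4.10 m:
(1.20/4.10)² = 0.08566, so 174 × 0.08566 = 14.90 μGy/h.
Stay time = 7.90 μGy ÷ 14.90 μGy/h = 0.5302 h = 31.81 min.

31.8 min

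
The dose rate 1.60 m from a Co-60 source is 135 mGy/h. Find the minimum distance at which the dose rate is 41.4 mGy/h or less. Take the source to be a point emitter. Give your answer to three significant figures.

Applying the 1/r² law, d₂ = d₁·√(I₁/I₂).
I₁/I₂ = 135/41.4 = 3.261, so d₂ = 1.60 × √3.261 = 2.889 m.

2.89 m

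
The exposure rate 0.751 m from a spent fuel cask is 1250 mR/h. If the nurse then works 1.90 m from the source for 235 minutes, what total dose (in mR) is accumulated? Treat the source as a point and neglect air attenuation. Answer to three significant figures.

Intensity scales as (d₁/d₂)², so rate at 1.90 m:
(0.751/1.90)² = 0.1562, so 1250 × 0.1562 = 195.2 mR/h.
Dose = rate × time = 195.2 mR/h × 3.917 h = 764.6 mR.

765 mR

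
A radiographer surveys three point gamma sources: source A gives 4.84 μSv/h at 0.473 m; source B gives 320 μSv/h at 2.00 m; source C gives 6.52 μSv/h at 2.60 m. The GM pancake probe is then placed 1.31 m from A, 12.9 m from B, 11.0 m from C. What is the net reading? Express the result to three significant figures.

By superposition, sum each source's inverse-square contribution:
A: 4.84 × (0.473/1.31)² = 0.6310 μSv/h
B: 320 × (2.00/12.9)² = 7.692 μSv/h
C: 6.52 × (2.60/11.0)² = 0.3643 μSv/h
Total = 0.6310 + 7.692 + 0.3643 = 8.687 μSv/h.

8.69 μSv/h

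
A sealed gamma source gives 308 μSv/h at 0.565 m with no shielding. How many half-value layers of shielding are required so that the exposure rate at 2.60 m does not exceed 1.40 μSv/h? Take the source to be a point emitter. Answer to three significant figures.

At 2.60 m, distance alone gives 308 × (0.565/2.60)² = 308 × 0.04722 = 14.54 μSv/h.
Further attenuation needed: 14.54/1.40 = 10.39.
n = log₂(10.39) = 3.377 half-value layers.

3.38 half-value layers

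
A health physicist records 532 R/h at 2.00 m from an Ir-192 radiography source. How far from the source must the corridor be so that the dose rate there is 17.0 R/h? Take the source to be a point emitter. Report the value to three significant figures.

Since intensity falls as 1/r², d₂ = d₁·√(I₁/I₂).
I₁/I₂ = 532/17.0 = 31.29, so d₂ = 2.00 × √31.29 = 11.19 m.

11.2 m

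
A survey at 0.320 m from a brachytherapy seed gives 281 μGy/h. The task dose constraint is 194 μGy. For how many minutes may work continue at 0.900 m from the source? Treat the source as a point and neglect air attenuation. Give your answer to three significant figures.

328 min

Applying the 1/r² law, rate at 0.900 m:
(0.320/0.900)² = 0.1264, so 281 × 0.1264 = 35.52 μGy/h.
Stay time = 194 μGy ÷ 35.52 μGy/h = 5.462 h = 327.7 min.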